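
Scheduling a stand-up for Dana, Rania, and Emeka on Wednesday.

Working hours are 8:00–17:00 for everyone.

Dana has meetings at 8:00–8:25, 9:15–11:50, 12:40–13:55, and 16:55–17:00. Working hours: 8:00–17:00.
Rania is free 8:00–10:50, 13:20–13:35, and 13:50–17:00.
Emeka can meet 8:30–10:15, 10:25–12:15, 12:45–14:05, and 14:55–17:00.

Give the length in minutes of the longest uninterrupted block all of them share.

Dana free within 08:00–17:00: 08:25–09:15, 11:50–12:40, 13:55–16:55.
Dana ∩ Rania: 08:25–09:15, 13:55–16:55.
Dana ∩ Rania ∩ Emeka: 08:30–09:15, 13:55–14:05, 14:55–16:55.
Common window lengths: 45, 10, 120 min; longest is 120.

120 minutes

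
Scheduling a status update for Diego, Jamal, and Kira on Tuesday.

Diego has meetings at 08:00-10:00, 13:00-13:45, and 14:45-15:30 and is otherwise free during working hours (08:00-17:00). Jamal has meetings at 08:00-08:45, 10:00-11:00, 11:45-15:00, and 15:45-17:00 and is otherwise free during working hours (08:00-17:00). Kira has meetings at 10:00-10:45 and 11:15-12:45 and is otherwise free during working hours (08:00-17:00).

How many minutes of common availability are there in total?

Diego free within 08:00–17:00: 10:00–13:00, 13:45–14:45, 15:30–17:00.
Jamal free within 08:00–17:00: 08:45–10:00, 11:00–11:45, 15:00–15:45.
Kira free within 08:00–17:00: 08:00–10:00, 10:45–11:15, 12:45–17:00.
Diego ∩ Jamal: 11:00–11:45, 15:30–15:45.
Diego ∩ Jamal ∩ Kira: 11:00–11:15, 15:30–15:45.
Total common minutes: 15 + 15 = 30.

30 minutes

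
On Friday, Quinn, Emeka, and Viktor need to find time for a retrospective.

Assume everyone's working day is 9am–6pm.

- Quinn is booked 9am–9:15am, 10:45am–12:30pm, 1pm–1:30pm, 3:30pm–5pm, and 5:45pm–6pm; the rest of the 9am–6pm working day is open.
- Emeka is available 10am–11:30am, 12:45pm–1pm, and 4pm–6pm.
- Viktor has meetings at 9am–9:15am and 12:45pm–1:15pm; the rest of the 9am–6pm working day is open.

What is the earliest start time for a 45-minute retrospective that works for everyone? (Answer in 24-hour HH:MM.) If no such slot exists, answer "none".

Quinn free within 09:00–18:00: 09:15–10:45, 12:30–13:00, 13:30–15:30, 17:00–17:45.
Viktor free within 09:00–18:00: 09:15–12:45, 13:15–18:00.
Quinn ∩ Emeka: 10:00–10:45, 12:45–13:00, 17:00–17:45.
Quinn ∩ Emeka ∩ Viktor: 10:00–10:45, 17:00–17:45.
Windows ≥ 45 min: 10:00–10:45, 17:00–17:45.
Earliest such window starts at 10:00.

10:00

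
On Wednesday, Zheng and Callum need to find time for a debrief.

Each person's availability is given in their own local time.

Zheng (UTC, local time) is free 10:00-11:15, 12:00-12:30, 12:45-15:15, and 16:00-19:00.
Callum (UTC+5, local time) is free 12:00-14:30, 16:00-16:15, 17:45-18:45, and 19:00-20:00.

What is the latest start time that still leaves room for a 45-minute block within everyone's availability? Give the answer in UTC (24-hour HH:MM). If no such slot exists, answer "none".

Zheng → UTC: 10:00–11:15, 12:00–12:30, 12:45–15:15, 16:00–19:00.
Callum → UTC: 07:00–09:30, 11:00–11:15, 12:45–13:45, 14:00–15:00.
Zheng ∩ Callum: 11:00–11:15, 12:45–13:45, 14:00–15:00.
Windows ≥ 45 min: 12:45–13:45, 14:00–15:00.
Latest start in the last window 14:00–15:00 is 15:00 − 45 min = 14:15.

14:15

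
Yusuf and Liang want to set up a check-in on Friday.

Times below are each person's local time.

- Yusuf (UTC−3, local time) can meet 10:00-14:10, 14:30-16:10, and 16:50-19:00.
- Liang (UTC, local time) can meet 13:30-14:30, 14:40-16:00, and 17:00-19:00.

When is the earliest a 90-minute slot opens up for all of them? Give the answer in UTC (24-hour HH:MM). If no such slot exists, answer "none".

Yusuf → UTC: 13:00–17:10, 17:30–19:10, 19:50–22:00.
Liang → UTC: 13:30–14:30, 14:40–16:00, 17:00–19:00.
Yusuf ∩ Liang: 13:30–14:30, 14:40–16:00, 17:00–17:10, 17:30–19:00.
Windows ≥ 90 min: 17:30–19:00.
Earliest such window starts at 17:30.

17:30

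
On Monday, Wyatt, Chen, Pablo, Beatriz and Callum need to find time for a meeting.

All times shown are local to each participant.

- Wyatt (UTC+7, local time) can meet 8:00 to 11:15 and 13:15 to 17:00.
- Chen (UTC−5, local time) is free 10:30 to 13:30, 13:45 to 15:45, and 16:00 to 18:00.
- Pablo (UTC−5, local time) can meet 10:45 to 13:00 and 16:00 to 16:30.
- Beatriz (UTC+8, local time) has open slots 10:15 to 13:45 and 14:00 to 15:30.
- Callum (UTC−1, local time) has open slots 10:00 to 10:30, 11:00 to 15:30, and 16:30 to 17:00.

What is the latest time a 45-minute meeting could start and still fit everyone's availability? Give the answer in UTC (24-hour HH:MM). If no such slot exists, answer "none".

Wyatt → UTC: 01:00–04:15, 06:15–10:00.
Chen → UTC: 15:30–18:30, 18:45–20:45, 21:00–23:00.
Pablo → UTC: 15:45–18:00, 21:00–21:30.
Beatriz → UTC: 02:15–05:45, 06:00–07:30.
Callum → UTC: 11:00–11:30, 12:00–16:30, 17:30–18:00.
Wyatt ∩ Chen: (none).
Wyatt ∩ Chen ∩ Pablo: (none).
Wyatt ∩ Chen ∩ Pablo ∩ Beatriz: (none).
Wyatt ∩ Chen ∩ Pablo ∩ Beatriz ∩ Callum: (none).
Windows ≥ 45 min: (none).

none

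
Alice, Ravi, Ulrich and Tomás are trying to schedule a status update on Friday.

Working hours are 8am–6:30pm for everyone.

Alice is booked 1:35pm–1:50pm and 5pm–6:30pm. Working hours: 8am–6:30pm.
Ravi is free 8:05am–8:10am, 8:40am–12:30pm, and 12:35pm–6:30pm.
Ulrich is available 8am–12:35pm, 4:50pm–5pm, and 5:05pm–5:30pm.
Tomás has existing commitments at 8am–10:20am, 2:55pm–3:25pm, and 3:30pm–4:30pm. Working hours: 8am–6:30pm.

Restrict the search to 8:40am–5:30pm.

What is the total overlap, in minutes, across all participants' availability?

Alice free within 08:00–18:30: 08:00–13:35, 13:50–17:00.
Tomás free within 08:00–18:30: 10:20–14:55, 15:25–15:30, 16:30–18:30.
Alice ∩ Ravi: 08:05–08:10, 08:40–12:30, 12:35–13:35, 13:50–17:00.
Alice ∩ Ravi ∩ Ulrich: 08:05–08:10, 08:40–12:30, 16:50–17:00.
Alice ∩ Ravi ∩ Ulrich ∩ Tomás: 10:20–12:30, 16:50–17:00.
Restricted to 08:40–17:30: 10:20–12:30, 16:50–17:00.
Total common minutes: 130 + 10 = 140.

140 minutes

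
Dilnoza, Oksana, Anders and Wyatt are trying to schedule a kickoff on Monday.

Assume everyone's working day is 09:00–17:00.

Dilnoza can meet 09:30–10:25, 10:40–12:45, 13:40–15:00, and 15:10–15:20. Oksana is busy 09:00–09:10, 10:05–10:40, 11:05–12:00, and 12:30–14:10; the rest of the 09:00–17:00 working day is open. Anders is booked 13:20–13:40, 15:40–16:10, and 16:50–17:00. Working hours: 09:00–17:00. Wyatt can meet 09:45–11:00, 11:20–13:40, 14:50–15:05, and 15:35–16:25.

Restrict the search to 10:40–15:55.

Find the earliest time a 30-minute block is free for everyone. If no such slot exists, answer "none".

Oksana free within 09:00–17:00: 09:10–10:05, 10:40–11:05, 12:00–12:30, 14:10–17:00.
Anders free within 09:00–17:00: 09:00–13:20, 13:40–15:40, 16:10–16:50.
Dilnoza ∩ Oksana: 09:30–10:05, 10:40–11:05, 12:00–12:30, 14:10–15:00, 15:10–15:20.
Dilnoza ∩ Oksana ∩ Anders: 09:30–10:05, 10:40–11:05, 12:00–12:30, 14:10–15:00, 15:10–15:20.
Dilnoza ∩ Oksana ∩ Anders ∩ Wyatt: 09:45–10:05, 10:40–11:00, 12:00–12:30, 14:50–15:00.
Restricted to 10:40–15:55: 10:40–11:00, 12:00–12:30, 14:50–15:00.
Windows ≥ 30 min: 12:00–12:30.
Earliest such window starts at 12:00.

12:00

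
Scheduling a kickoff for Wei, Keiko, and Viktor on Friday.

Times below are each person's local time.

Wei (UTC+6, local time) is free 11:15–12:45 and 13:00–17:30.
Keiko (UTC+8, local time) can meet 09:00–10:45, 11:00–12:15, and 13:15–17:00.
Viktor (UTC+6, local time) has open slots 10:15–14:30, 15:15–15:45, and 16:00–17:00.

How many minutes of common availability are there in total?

Wei → UTC: 05:15–06:45, 07:00–11:30.
Keiko → UTC: 01:00–02:45, 03:00–04:15, 05:15–09:00.
Viktor → UTC: 04:15–08:30, 09:15–09:45, 10:00–11:00.
Wei ∩ Keiko: 05:15–06:45, 07:00–09:00.
Wei ∩ Keiko ∩ Viktor: 05:15–06:45, 07:00–08:30.
Total common minutes: 90 + 90 = 180.

180 minutes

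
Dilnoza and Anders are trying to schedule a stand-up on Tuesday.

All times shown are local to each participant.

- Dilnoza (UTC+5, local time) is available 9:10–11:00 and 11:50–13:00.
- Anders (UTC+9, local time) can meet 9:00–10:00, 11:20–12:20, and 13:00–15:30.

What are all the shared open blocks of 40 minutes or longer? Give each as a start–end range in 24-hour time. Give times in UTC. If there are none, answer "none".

04:10–06:00

Dilnoza → UTC: 04:10–06:00, 06:50–08:00.
Anders → UTC: 00:00–01:00, 02:20–03:20, 04:00–06:30.
Dilnoza ∩ Anders: 04:10–06:00.
Windows ≥ 40 min: 04:10–06:00.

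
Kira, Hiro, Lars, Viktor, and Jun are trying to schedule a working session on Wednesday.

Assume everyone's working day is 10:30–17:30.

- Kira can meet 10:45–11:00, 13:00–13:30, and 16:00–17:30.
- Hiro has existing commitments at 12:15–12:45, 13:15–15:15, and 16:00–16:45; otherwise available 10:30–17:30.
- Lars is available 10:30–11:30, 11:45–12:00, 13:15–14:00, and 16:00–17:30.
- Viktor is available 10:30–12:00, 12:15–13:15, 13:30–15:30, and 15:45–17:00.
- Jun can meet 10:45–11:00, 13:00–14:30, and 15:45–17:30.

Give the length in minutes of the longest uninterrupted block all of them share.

Hiro free within 10:30–17:30: 10:30–12:15, 12:45–13:15, 15:15–16:00, 16:45–17:30.
Kira ∩ Hiro: 10:45–11:00, 13:00–13:15, 16:45–17:30.
Kira ∩ Hiro ∩ Lars: 10:45–11:00, 16:45–17:30.
Kira ∩ Hiro ∩ Lars ∩ Viktor: 10:45–11:00, 16:45–17:00.
Kira ∩ Hiro ∩ Lars ∩ Viktor ∩ Jun: 10:45–11:00, 16:45–17:00.
Common window lengths: 15, 15 min; longest is 15.

15 minutes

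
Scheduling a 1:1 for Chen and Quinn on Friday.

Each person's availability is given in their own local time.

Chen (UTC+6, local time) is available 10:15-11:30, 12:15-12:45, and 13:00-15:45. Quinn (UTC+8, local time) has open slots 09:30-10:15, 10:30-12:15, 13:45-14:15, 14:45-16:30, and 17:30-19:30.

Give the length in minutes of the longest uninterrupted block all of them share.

90 minutes

Chen → UTC: 04:15–05:30, 06:15–06:45, 07:00–09:45.
Quinn → UTC: 01:30–02:15, 02:30–04:15, 05:45–06:15, 06:45–08:30, 09:30–11:30.
Chen ∩ Quinn: 07:00–08:30, 09:30–09:45.
Common window lengths: 90, 15 min; longest is 90.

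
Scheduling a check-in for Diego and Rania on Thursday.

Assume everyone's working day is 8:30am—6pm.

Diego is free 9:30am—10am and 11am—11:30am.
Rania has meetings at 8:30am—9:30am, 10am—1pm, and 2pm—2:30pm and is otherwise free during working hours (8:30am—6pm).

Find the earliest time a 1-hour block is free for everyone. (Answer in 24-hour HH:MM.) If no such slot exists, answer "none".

Rania free within 08:30–18:00: 09:30–10:00, 13:00–14:00, 14:30–18:00.
Diego ∩ Rania: 09:30–10:00.
Windows ≥ 60 min: (none).

none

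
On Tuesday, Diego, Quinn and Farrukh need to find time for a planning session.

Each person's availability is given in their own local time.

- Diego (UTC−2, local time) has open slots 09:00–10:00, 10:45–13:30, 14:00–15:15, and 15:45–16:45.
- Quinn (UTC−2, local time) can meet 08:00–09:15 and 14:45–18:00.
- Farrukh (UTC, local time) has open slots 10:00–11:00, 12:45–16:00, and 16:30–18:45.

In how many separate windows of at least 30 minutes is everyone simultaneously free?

Diego → UTC: 11:00–12:00, 12:45–15:30, 16:00–17:15, 17:45–18:45.
Quinn → UTC: 10:00–11:15, 16:45–20:00.
Farrukh → UTC: 10:00–11:00, 12:45–16:00, 16:30–18:45.
Diego ∩ Quinn: 11:00–11:15, 16:45–17:15, 17:45–18:45.
Diego ∩ Quinn ∩ Farrukh: 16:45–17:15, 17:45–18:45.
Windows ≥ 30 min: 16:45–17:15, 17:45–18:45.
That's 2 windows.

2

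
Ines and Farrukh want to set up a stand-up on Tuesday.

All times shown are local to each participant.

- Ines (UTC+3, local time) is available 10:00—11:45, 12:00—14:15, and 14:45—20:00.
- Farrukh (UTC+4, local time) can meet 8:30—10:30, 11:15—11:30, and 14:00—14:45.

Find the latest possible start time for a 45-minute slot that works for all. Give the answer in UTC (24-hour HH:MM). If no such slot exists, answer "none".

Ines → UTC: 07:00–08:45, 09:00–11:15, 11:45–17:00.
Farrukh → UTC: 04:30–06:30, 07:15–07:30, 10:00–10:45.
Ines ∩ Farrukh: 07:15–07:30, 10:00–10:45.
Windows ≥ 45 min: 10:00–10:45.
Latest start in the last window 10:00–10:45 is 10:45 − 45 min = 10:00.

10:00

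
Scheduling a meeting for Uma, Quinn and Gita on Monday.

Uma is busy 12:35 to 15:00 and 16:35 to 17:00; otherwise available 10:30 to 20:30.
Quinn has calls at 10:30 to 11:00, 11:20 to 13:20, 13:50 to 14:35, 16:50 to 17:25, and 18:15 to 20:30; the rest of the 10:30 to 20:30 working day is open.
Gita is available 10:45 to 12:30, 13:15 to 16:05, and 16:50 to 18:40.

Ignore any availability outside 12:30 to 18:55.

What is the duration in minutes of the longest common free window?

65 minutes

Uma free within 10:30–20:30: 10:30–12:35, 15:00–16:35, 17:00–20:30.
Quinn free within 10:30–20:30: 11:00–11:20, 13:20–13:50, 14:35–16:50, 17:25–18:15.
Uma ∩ Quinn: 11:00–11:20, 15:00–16:35, 17:25–18:15.
Uma ∩ Quinn ∩ Gita: 11:00–11:20, 15:00–16:05, 17:25–18:15.
Restricted to 12:30–18:55: 15:00–16:05, 17:25–18:15.
Common window lengths: 65, 50 min; longest is 65.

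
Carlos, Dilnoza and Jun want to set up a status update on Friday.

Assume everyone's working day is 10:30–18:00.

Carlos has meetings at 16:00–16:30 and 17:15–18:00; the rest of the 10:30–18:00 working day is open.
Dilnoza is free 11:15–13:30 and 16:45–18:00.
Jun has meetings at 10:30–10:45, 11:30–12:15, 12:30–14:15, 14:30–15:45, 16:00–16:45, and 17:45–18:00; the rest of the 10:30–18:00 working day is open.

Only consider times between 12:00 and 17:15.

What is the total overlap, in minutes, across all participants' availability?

Carlos free within 10:30–18:00: 10:30–16:00, 16:30–17:15.
Jun free within 10:30–18:00: 10:45–11:30, 12:15–12:30, 14:15–14:30, 15:45–16:00, 16:45–17:45.
Carlos ∩ Dilnoza: 11:15–13:30, 16:45–17:15.
Carlos ∩ Dilnoza ∩ Jun: 11:15–11:30, 12:15–12:30, 16:45–17:15.
Restricted to 12:00–17:15: 12:15–12:30, 16:45–17:15.
Total common minutes: 15 + 30 = 45.

45 minutes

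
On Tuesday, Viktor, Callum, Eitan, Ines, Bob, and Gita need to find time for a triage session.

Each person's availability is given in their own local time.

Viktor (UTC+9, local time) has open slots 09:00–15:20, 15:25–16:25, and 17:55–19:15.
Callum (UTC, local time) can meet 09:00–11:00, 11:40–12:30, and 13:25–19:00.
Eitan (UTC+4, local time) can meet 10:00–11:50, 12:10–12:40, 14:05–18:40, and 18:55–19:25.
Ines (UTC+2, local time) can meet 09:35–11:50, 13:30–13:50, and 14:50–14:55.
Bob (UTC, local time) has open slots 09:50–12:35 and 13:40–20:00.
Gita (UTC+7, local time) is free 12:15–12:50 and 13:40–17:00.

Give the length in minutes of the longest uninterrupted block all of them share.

Viktor → UTC: 00:00–06:20, 06:25–07:25, 08:55–10:15.
Callum → UTC: 09:00–11:00, 11:40–12:30, 13:25–19:00.
Eitan → UTC: 06:00–07:50, 08:10–08:40, 10:05–14:40, 14:55–15:25.
Ines → UTC: 07:35–09:50, 11:30–11:50, 12:50–12:55.
Bob → UTC: 09:50–12:35, 13:40–20:00.
Gita → UTC: 05:15–05:50, 06:40–10:00.
Viktor ∩ Callum: 09:00–10:15.
Viktor ∩ Callum ∩ Eitan: 10:05–10:15.
Viktor ∩ Callum ∩ Eitan ∩ Ines: (none).
Viktor ∩ Callum ∩ Eitan ∩ Ines ∩ Bob: (none).
Viktor ∩ Callum ∩ Eitan ∩ Ines ∩ Bob ∩ Gita: (none).
No common window.

0 minutes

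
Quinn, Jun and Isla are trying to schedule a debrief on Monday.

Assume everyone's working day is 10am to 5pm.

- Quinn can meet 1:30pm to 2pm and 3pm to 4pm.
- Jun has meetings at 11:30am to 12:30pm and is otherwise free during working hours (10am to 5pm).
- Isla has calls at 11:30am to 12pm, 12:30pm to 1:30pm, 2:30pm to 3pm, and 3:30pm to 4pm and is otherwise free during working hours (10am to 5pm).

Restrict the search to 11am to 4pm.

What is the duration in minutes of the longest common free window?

30 minutes

Jun free within 10:00–17:00: 10:00–11:30, 12:30–17:00.
Isla free within 10:00–17:00: 10:00–11:30, 12:00–12:30, 13:30–14:30, 15:00–15:30, 16:00–17:00.
Quinn ∩ Jun: 13:30–14:00, 15:00–16:00.
Quinn ∩ Jun ∩ Isla: 13:30–14:00, 15:00–15:30.
Restricted to 11:00–16:00: 13:30–14:00, 15:00–15:30.
Common window lengths: 30, 30 min; longest is 30.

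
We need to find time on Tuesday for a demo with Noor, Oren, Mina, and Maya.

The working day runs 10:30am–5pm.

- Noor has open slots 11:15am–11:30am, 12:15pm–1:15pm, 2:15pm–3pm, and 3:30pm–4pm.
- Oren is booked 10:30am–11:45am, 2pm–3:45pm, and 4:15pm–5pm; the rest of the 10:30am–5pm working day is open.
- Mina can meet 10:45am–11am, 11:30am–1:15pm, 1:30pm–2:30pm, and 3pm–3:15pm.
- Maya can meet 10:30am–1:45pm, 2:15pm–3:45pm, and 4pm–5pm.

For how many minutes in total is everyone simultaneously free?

60 minutes

Oren free within 10:30–17:00: 11:45–14:00, 15:45–16:15.
Noor ∩ Oren: 12:15–13:15, 15:45–16:00.
Noor ∩ Oren ∩ Mina: 12:15–13:15.
Noor ∩ Oren ∩ Mina ∩ Maya: 12:15–13:15.
Total common minutes: 60.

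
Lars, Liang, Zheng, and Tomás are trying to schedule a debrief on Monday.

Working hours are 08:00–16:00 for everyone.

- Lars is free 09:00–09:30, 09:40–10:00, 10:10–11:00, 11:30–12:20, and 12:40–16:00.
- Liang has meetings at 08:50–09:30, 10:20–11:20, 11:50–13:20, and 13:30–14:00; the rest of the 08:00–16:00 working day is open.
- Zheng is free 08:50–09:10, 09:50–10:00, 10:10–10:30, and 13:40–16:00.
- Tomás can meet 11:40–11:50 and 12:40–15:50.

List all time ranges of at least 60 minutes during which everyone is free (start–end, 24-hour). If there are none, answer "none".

14:00–15:50

Liang free within 08:00–16:00: 08:00–08:50, 09:30–10:20, 11:20–11:50, 13:20–13:30, 14:00–16:00.
Lars ∩ Liang: 09:40–10:00, 10:10–10:20, 11:30–11:50, 13:20–13:30, 14:00–16:00.
Lars ∩ Liang ∩ Zheng: 09:50–10:00, 10:10–10:20, 14:00–16:00.
Lars ∩ Liang ∩ Zheng ∩ Tomás: 14:00–15:50.
Windows ≥ 60 min: 14:00–15:50.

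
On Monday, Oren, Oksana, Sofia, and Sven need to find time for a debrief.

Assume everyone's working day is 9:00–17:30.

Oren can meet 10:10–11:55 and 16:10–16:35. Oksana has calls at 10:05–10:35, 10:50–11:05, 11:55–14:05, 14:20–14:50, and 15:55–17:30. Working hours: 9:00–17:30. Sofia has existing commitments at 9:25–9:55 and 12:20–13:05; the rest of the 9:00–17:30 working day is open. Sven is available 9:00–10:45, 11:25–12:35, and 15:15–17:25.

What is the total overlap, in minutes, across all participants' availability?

40 minutes

Oksana free within 09:00–17:30: 09:00–10:05, 10:35–10:50, 11:05–11:55, 14:05–14:20, 14:50–15:55.
Sofia free within 09:00–17:30: 09:00–09:25, 09:55–12:20, 13:05–17:30.
Oren ∩ Oksana: 10:35–10:50, 11:05–11:55.
Oren ∩ Oksana ∩ Sofia: 10:35–10:50, 11:05–11:55.
Oren ∩ Oksana ∩ Sofia ∩ Sven: 10:35–10:45, 11:25–11:55.
Total common minutes: 10 + 30 = 40.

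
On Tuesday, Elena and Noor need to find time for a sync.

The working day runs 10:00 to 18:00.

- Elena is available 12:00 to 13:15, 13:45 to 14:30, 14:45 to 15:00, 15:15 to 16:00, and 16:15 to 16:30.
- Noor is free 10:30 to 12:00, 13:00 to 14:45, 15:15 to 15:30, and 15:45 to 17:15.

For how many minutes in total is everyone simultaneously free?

Elena ∩ Noor: 13:00–13:15, 13:45–14:30, 15:15–15:30, 15:45–16:00, 16:15–16:30.
Total common minutes: 15 + 45 + 15 + 15 + 15 = 105.

105 minutes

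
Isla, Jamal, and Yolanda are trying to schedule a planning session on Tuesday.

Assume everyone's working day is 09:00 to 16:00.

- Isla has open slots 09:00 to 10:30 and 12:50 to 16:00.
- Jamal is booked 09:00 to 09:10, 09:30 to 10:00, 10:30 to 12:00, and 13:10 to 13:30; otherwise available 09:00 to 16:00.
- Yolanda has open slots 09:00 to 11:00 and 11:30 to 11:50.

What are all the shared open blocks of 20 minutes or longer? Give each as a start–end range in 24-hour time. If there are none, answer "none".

Jamal free within 09:00–16:00: 09:10–09:30, 10:00–10:30, 12:00–13:10, 13:30–16:00.
Isla ∩ Jamal: 09:10–09:30, 10:00–10:30, 12:50–13:10, 13:30–16:00.
Isla ∩ Jamal ∩ Yolanda: 09:10–09:30, 10:00–10:30.
Windows ≥ 20 min: 09:10–09:30, 10:00–10:30.

09:10–09:30, 10:00–10:30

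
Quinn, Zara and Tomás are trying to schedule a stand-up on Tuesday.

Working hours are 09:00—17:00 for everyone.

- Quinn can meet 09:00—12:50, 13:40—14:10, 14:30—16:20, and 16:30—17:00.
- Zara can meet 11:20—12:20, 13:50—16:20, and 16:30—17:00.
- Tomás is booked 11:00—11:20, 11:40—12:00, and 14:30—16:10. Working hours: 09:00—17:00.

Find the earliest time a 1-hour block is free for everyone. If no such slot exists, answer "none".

none

Tomás free within 09:00–17:00: 09:00–11:00, 11:20–11:40, 12:00–14:30, 16:10–17:00.
Quinn ∩ Zara: 11:20–12:20, 13:50–14:10, 14:30–16:20, 16:30–17:00.
Quinn ∩ Zara ∩ Tomás: 11:20–11:40, 12:00–12:20, 13:50–14:10, 16:10–16:20, 16:30–17:00.
Windows ≥ 60 min: (none).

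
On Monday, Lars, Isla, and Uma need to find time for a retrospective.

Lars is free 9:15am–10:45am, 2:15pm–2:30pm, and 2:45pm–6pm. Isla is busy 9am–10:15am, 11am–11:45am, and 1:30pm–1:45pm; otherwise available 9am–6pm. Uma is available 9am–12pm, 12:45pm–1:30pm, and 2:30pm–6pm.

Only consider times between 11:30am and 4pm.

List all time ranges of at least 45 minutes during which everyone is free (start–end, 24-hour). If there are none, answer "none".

Isla free within 09:00–18:00: 10:15–11:00, 11:45–13:30, 13:45–18:00.
Lars ∩ Isla: 10:15–10:45, 14:15–14:30, 14:45–18:00.
Lars ∩ Isla ∩ Uma: 10:15–10:45, 14:45–18:00.
Restricted to 11:30–16:00: 14:45–16:00.
Windows ≥ 45 min: 14:45–16:00.

14:45–16:00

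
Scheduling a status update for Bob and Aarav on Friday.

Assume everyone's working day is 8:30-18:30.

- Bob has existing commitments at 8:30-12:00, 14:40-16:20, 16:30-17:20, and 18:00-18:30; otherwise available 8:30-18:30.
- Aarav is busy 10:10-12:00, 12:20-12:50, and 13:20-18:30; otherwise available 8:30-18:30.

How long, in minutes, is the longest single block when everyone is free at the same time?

Bob free within 08:30–18:30: 12:00–14:40, 16:20–16:30, 17:20–18:00.
Aarav free within 08:30–18:30: 08:30–10:10, 12:00–12:20, 12:50–13:20.
Bob ∩ Aarav: 12:00–12:20, 12:50–13:20.
Common window lengths: 20, 30 min; longest is 30.

30 minutes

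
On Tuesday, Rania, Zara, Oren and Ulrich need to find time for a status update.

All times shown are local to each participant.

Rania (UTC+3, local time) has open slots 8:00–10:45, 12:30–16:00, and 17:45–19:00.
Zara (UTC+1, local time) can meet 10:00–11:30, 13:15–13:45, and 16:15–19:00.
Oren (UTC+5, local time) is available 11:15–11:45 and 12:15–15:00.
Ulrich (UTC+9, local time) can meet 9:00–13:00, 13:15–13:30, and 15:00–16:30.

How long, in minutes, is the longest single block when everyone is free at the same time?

Rania → UTC: 05:00–07:45, 09:30–13:00, 14:45–16:00.
Zara → UTC: 09:00–10:30, 12:15–12:45, 15:15–18:00.
Oren → UTC: 06:15–06:45, 07:15–10:00.
Ulrich → UTC: 00:00–04:00, 04:15–04:30, 06:00–07:30.
Rania ∩ Zara: 09:30–10:30, 12:15–12:45, 15:15–16:00.
Rania ∩ Zara ∩ Oren: 09:30–10:00.
Rania ∩ Zara ∩ Oren ∩ Ulrich: (none).
No common window.

0 minutes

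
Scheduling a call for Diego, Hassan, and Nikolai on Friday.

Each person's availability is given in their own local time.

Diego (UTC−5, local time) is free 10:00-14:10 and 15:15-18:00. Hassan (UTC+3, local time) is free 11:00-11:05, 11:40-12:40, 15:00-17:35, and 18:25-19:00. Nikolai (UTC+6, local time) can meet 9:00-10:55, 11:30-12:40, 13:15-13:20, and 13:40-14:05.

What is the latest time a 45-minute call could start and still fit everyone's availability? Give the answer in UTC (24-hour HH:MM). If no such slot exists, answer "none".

Diego → UTC: 15:00–19:10, 20:15–23:00.
Hassan → UTC: 08:00–08:05, 08:40–09:40, 12:00–14:35, 15:25–16:00.
Nikolai → UTC: 03:00–04:55, 05:30–06:40, 07:15–07:20, 07:40–08:05.
Diego ∩ Hassan: 15:25–16:00.
Diego ∩ Hassan ∩ Nikolai: (none).
Windows ≥ 45 min: (none).

none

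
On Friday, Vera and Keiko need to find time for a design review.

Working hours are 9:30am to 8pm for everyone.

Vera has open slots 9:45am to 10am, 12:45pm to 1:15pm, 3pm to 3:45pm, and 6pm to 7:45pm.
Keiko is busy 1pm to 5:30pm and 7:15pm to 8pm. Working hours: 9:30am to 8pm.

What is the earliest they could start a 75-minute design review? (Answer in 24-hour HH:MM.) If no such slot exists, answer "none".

Keiko free within 09:30–20:00: 09:30–13:00, 17:30–19:15.
Vera ∩ Keiko: 09:45–10:00, 12:45–13:00, 18:00–19:15.
Windows ≥ 75 min: 18:00–19:15.
Earliest such window starts at 18:00.

18:00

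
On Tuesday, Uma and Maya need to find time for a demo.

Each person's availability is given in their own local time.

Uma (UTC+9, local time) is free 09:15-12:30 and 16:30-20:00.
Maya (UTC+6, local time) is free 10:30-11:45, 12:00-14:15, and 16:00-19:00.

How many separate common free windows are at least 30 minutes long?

2

Uma → UTC: 00:15–03:30, 07:30–11:00.
Maya → UTC: 04:30–05:45, 06:00–08:15, 10:00–13:00.
Uma ∩ Maya: 07:30–08:15, 10:00–11:00.
Windows ≥ 30 min: 07:30–08:15, 10:00–11:00.
That's 2 windows.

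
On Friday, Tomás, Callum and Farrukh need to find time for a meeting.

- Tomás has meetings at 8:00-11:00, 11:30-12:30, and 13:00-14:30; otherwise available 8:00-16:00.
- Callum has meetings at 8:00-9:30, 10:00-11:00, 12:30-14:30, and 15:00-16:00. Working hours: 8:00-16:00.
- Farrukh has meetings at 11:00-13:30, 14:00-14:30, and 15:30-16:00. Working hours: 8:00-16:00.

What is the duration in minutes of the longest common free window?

30 minutes

Tomás free within 08:00–16:00: 11:00–11:30, 12:30–13:00, 14:30–16:00.
Callum free within 08:00–16:00: 09:30–10:00, 11:00–12:30, 14:30–15:00.
Farrukh free within 08:00–16:00: 08:00–11:00, 13:30–14:00, 14:30–15:30.
Tomás ∩ Callum: 11:00–11:30, 14:30–15:00.
Tomás ∩ Callum ∩ Farrukh: 14:30–15:00.
Single common window of 30 minutes.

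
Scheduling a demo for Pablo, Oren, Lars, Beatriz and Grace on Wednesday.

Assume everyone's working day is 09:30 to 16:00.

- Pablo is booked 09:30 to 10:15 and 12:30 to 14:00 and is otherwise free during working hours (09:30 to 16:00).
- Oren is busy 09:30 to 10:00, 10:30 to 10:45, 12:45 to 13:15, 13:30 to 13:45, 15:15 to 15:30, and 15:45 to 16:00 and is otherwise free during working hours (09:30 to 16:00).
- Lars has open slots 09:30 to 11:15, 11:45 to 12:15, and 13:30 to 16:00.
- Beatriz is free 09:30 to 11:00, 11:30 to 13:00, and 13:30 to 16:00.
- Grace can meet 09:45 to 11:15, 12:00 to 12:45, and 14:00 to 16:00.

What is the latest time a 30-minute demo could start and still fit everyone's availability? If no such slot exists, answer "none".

Pablo free within 09:30–16:00: 10:15–12:30, 14:00–16:00.
Oren free within 09:30–16:00: 10:00–10:30, 10:45–12:45, 13:15–13:30, 13:45–15:15, 15:30–15:45.
Pablo ∩ Oren: 10:15–10:30, 10:45–12:30, 14:00–15:15, 15:30–15:45.
Pablo ∩ Oren ∩ Lars: 10:15–10:30, 10:45–11:15, 11:45–12:15, 14:00–15:15, 15:30–15:45.
Pablo ∩ Oren ∩ Lars ∩ Beatriz: 10:15–10:30, 10:45–11:00, 11:45–12:15, 14:00–15:15, 15:30–15:45.
Pablo ∩ Oren ∩ Lars ∩ Beatriz ∩ Grace: 10:15–10:30, 10:45–11:00, 12:00–12:15, 14:00–15:15, 15:30–15:45.
Windows ≥ 30 min: 14:00–15:15.
Latest start in the last window 14:00–15:15 is 15:15 − 30 min = 14:45.

14:45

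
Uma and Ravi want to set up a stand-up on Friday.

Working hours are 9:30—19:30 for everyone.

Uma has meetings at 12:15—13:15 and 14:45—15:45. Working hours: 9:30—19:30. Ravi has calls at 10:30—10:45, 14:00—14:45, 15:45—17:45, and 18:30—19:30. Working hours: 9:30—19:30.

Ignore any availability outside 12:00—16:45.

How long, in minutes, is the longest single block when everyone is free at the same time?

Uma free within 09:30–19:30: 09:30–12:15, 13:15–14:45, 15:45–19:30.
Ravi free within 09:30–19:30: 09:30–10:30, 10:45–14:00, 14:45–15:45, 17:45–18:30.
Uma ∩ Ravi: 09:30–10:30, 10:45–12:15, 13:15–14:00, 17:45–18:30.
Restricted to 12:00–16:45: 12:00–12:15, 13:15–14:00.
Common window lengths: 15, 45 min; longest is 45.

45 minutes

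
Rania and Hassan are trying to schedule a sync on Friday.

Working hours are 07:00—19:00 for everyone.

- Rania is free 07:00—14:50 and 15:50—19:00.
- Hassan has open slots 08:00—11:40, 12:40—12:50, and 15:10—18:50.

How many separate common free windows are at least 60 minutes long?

Rania ∩ Hassan: 08:00–11:40, 12:40–12:50, 15:50–18:50.
Windows ≥ 60 min: 08:00–11:40, 15:50–18:50.
That's 2 windows.

2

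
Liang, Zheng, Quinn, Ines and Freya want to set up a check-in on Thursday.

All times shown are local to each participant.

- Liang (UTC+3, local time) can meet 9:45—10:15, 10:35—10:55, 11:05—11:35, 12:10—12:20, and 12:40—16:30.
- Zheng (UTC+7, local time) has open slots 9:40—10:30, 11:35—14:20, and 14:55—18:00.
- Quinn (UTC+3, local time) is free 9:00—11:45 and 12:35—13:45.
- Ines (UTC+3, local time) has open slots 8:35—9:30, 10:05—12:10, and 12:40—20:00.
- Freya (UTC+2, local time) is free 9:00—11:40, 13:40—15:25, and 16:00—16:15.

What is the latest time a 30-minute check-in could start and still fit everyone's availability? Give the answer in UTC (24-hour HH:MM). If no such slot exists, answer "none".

Liang → UTC: 06:45–07:15, 07:35–07:55, 08:05–08:35, 09:10–09:20, 09:40–13:30.
Zheng → UTC: 02:40–03:30, 04:35–07:20, 07:55–11:00.
Quinn → UTC: 06:00–08:45, 09:35–10:45.
Ines → UTC: 05:35–06:30, 07:05–09:10, 09:40–17:00.
Freya → UTC: 07:00–09:40, 11:40–13:25, 14:00–14:15.
Liang ∩ Zheng: 06:45–07:15, 08:05–08:35, 09:10–09:20, 09:40–11:00.
Liang ∩ Zheng ∩ Quinn: 06:45–07:15, 08:05–08:35, 09:40–10:45.
Liang ∩ Zheng ∩ Quinn ∩ Ines: 07:05–07:15, 08:05–08:35, 09:40–10:45.
Liang ∩ Zheng ∩ Quinn ∩ Ines ∩ Freya: 07:05–07:15, 08:05–08:35.
Windows ≥ 30 min: 08:05–08:35.
Latest start in the last window 08:05–08:35 is 08:35 − 30 min = 08:05.

08:05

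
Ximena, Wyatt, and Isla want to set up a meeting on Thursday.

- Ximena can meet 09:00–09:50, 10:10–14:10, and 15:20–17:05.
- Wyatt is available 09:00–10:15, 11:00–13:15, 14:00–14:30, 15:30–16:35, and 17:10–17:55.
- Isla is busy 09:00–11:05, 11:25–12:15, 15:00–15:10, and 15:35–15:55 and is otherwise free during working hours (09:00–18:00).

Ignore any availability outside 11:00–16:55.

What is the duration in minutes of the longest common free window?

Isla free within 09:00–18:00: 11:05–11:25, 12:15–15:00, 15:10–15:35, 15:55–18:00.
Ximena ∩ Wyatt: 09:00–09:50, 10:10–10:15, 11:00–13:15, 14:00–14:10, 15:30–16:35.
Ximena ∩ Wyatt ∩ Isla: 11:05–11:25, 12:15–13:15, 14:00–14:10, 15:30–15:35, 15:55–16:35.
Restricted to 11:00–16:55: 11:05–11:25, 12:15–13:15, 14:00–14:10, 15:30–15:35, 15:55–16:35.
Common window lengths: 20, 60, 10, 5, 40 min; longest is 60.

60 minutes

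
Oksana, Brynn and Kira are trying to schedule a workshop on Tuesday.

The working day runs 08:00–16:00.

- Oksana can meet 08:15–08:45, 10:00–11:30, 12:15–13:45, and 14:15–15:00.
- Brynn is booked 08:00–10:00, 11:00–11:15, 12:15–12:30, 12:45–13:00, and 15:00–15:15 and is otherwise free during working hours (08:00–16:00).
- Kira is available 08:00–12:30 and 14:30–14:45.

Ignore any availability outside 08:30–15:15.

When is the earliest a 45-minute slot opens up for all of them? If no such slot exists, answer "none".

10:00

Brynn free within 08:00–16:00: 10:00–11:00, 11:15–12:15, 12:30–12:45, 13:00–15:00, 15:15–16:00.
Oksana ∩ Brynn: 10:00–11:00, 11:15–11:30, 12:30–12:45, 13:00–13:45, 14:15–15:00.
Oksana ∩ Brynn ∩ Kira: 10:00–11:00, 11:15–11:30, 14:30–14:45.
Restricted to 08:30–15:15: 10:00–11:00, 11:15–11:30, 14:30–14:45.
Windows ≥ 45 min: 10:00–11:00.
Earliest such window starts at 10:00.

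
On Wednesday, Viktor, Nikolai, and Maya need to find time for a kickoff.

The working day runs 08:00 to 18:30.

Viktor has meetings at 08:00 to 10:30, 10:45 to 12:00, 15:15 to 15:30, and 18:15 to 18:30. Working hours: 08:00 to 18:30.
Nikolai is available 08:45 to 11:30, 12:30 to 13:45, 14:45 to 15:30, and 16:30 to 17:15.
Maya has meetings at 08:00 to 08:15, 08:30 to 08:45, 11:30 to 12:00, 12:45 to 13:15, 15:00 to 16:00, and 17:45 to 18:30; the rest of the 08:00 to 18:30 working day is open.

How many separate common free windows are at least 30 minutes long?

2

Viktor free within 08:00–18:30: 10:30–10:45, 12:00–15:15, 15:30–18:15.
Maya free within 08:00–18:30: 08:15–08:30, 08:45–11:30, 12:00–12:45, 13:15–15:00, 16:00–17:45.
Viktor ∩ Nikolai: 10:30–10:45, 12:30–13:45, 14:45–15:15, 16:30–17:15.
Viktor ∩ Nikolai ∩ Maya: 10:30–10:45, 12:30–12:45, 13:15–13:45, 14:45–15:00, 16:30–17:15.
Windows ≥ 30 min: 13:15–13:45, 16:30–17:15.
That's 2 windows.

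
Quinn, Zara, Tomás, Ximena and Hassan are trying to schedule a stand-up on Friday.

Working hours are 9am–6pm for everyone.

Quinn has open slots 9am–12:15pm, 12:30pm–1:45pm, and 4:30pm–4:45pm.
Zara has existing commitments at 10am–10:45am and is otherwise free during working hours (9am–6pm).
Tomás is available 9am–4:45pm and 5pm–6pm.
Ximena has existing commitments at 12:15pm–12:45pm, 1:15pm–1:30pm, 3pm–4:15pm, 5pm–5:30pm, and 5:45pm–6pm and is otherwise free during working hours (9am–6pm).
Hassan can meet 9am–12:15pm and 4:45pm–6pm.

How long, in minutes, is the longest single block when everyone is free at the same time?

Zara free within 09:00–18:00: 09:00–10:00, 10:45–18:00.
Ximena free within 09:00–18:00: 09:00–12:15, 12:45–13:15, 13:30–15:00, 16:15–17:00, 17:30–17:45.
Quinn ∩ Zara: 09:00–10:00, 10:45–12:15, 12:30–13:45, 16:30–16:45.
Quinn ∩ Zara ∩ Tomás: 09:00–10:00, 10:45–12:15, 12:30–13:45, 16:30–16:45.
Quinn ∩ Zara ∩ Tomás ∩ Ximena: 09:00–10:00, 10:45–12:15, 12:45–13:15, 13:30–13:45, 16:30–16:45.
Quinn ∩ Zara ∩ Tomás ∩ Ximena ∩ Hassan: 09:00–10:00, 10:45–12:15.
Common window lengths: 60, 90 min; longest is 90.

90 minutes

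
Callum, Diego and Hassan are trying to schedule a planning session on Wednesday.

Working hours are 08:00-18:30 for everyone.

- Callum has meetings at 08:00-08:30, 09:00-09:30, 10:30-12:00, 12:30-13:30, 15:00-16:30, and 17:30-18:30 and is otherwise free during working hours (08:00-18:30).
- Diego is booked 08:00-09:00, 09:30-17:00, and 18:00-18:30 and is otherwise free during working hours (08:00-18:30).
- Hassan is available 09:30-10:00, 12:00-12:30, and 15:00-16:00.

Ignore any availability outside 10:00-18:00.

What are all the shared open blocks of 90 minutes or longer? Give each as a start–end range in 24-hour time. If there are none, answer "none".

Callum free within 08:00–18:30: 08:30–09:00, 09:30–10:30, 12:00–12:30, 13:30–15:00, 16:30–17:30.
Diego free within 08:00–18:30: 09:00–09:30, 17:00–18:00.
Callum ∩ Diego: 17:00–17:30.
Callum ∩ Diego ∩ Hassan: (none).
Restricted to 10:00–18:00: (none).
Windows ≥ 90 min: (none).

none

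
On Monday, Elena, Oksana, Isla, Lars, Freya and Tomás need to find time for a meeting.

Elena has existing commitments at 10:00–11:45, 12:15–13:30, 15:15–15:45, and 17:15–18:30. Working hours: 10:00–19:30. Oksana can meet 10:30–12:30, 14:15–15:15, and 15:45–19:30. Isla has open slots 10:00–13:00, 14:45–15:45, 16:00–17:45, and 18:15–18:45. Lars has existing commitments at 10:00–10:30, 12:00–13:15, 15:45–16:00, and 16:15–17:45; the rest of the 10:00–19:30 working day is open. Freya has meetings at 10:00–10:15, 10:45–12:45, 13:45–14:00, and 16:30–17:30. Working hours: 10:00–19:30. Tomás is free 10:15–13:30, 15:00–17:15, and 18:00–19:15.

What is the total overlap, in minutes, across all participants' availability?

45 minutes

Elena free within 10:00–19:30: 11:45–12:15, 13:30–15:15, 15:45–17:15, 18:30–19:30.
Lars free within 10:00–19:30: 10:30–12:00, 13:15–15:45, 16:00–16:15, 17:45–19:30.
Freya free within 10:00–19:30: 10:15–10:45, 12:45–13:45, 14:00–16:30, 17:30–19:30.
Elena ∩ Oksana: 11:45–12:15, 14:15–15:15, 15:45–17:15, 18:30–19:30.
Elena ∩ Oksana ∩ Isla: 11:45–12:15, 14:45–15:15, 16:00–17:15, 18:30–18:45.
Elena ∩ Oksana ∩ Isla ∩ Lars: 11:45–12:00, 14:45–15:15, 16:00–16:15, 18:30–18:45.
Elena ∩ Oksana ∩ Isla ∩ Lars ∩ Freya: 14:45–15:15, 16:00–16:15, 18:30–18:45.
Elena ∩ Oksana ∩ Isla ∩ Lars ∩ Freya ∩ Tomás: 15:00–15:15, 16:00–16:15, 18:30–18:45.
Total common minutes: 15 + 15 + 15 = 45.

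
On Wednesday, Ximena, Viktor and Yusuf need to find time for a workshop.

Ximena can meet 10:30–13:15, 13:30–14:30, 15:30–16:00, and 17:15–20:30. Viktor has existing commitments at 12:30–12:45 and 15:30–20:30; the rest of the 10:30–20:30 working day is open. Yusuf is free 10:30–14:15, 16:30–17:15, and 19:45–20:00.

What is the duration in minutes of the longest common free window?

Viktor free within 10:30–20:30: 10:30–12:30, 12:45–15:30.
Ximena ∩ Viktor: 10:30–12:30, 12:45–13:15, 13:30–14:30.
Ximena ∩ Viktor ∩ Yusuf: 10:30–12:30, 12:45–13:15, 13:30–14:15.
Common window lengths: 120, 30, 45 min; longest is 120.

120 minutes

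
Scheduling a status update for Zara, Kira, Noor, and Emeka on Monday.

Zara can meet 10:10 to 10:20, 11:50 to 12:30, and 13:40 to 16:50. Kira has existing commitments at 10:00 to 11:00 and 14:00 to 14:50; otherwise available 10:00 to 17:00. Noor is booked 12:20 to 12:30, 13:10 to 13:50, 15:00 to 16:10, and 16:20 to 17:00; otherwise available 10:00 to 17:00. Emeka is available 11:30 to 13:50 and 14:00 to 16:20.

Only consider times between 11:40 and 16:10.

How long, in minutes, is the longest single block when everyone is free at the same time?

30 minutes

Kira free within 10:00–17:00: 11:00–14:00, 14:50–17:00.
Noor free within 10:00–17:00: 10:00–12:20, 12:30–13:10, 13:50–15:00, 16:10–16:20.
Zara ∩ Kira: 11:50–12:30, 13:40–14:00, 14:50–16:50.
Zara ∩ Kira ∩ Noor: 11:50–12:20, 13:50–14:00, 14:50–15:00, 16:10–16:20.
Zara ∩ Kira ∩ Noor ∩ Emeka: 11:50–12:20, 14:50–15:00, 16:10–16:20.
Restricted to 11:40–16:10: 11:50–12:20, 14:50–15:00.
Common window lengths: 30, 10 min; longest is 30.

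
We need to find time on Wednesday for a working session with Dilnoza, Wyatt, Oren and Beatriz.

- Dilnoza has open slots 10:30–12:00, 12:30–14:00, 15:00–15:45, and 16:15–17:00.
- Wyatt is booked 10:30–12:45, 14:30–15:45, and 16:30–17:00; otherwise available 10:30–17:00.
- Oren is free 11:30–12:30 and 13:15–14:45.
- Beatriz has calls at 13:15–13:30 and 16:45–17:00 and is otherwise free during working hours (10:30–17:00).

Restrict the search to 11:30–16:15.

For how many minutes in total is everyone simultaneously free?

30 minutes

Wyatt free within 10:30–17:00: 12:45–14:30, 15:45–16:30.
Beatriz free within 10:30–17:00: 10:30–13:15, 13:30–16:45.
Dilnoza ∩ Wyatt: 12:45–14:00, 16:15–16:30.
Dilnoza ∩ Wyatt ∩ Oren: 13:15–14:00.
Dilnoza ∩ Wyatt ∩ Oren ∩ Beatriz: 13:30–14:00.
Restricted to 11:30–16:15: 13:30–14:00.
Total common minutes: 30.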